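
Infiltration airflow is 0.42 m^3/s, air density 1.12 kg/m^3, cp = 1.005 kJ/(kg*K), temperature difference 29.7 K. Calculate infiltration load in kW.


Q = V_dot * rho * cp * dT
Q = 0.42 * 1.12 * 1.005 * 29.7
Q = 14.041 kW

14.041


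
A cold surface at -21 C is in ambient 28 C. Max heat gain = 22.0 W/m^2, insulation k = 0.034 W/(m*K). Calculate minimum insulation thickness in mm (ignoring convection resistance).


dT = 28 - (-21) = 49 K
thickness = k * dT / q_max * 1000
thickness = 0.034 * 49 / 22.0 * 1000
thickness = 75.7 mm

75.7


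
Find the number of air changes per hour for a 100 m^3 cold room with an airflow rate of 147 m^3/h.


ACH = flow / volume
ACH = 147 / 100
ACH = 1.47

1.47


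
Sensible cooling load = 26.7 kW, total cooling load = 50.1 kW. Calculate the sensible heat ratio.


SHR = Q_sensible / Q_total
SHR = 26.7 / 50.1
SHR = 0.533

0.533


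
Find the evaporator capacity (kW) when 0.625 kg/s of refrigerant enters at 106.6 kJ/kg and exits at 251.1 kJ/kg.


dh = 251.1 - 106.6 = 144.5 kJ/kg
Q_evap = m_dot * dh = 0.625 * 144.5
Q_evap = 90.31 kW

90.31


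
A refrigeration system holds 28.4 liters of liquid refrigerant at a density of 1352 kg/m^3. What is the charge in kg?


Charge = V * rho / 1000
Charge = 28.4 * 1352 / 1000
Charge = 38.4 kg

38.4


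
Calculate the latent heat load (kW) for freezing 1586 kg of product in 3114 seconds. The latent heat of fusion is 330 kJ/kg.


Q_lat = m * h_fg / t
Q_lat = 1586 * 330 / 3114
Q_lat = 168.07 kW

168.07


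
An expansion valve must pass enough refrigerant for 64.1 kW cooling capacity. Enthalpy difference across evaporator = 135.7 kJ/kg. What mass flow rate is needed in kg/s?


m_dot = Q / dh
m_dot = 64.1 / 135.7
m_dot = 0.4724 kg/s

0.4724


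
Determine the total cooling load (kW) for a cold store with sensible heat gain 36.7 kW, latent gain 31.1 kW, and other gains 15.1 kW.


Q_total = Q_s + Q_l + Q_misc
Q_total = 36.7 + 31.1 + 15.1
Q_total = 82.9 kW

82.9


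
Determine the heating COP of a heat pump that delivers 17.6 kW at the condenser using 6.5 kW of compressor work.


COP_hp = Q_cond / W
COP_hp = 17.6 / 6.5
COP_hp = 2.708

2.708


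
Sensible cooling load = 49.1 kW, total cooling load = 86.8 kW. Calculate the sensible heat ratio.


SHR = Q_sensible / Q_total
SHR = 49.1 / 86.8
SHR = 0.566

0.566


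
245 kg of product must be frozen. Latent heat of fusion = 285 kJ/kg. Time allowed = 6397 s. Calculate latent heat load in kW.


Q_lat = m * h_fg / t
Q_lat = 245 * 285 / 6397
Q_lat = 10.92 kW

10.92


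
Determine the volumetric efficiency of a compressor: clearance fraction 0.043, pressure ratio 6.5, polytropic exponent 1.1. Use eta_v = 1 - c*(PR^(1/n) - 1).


PR^(1/n) = 6.5^(1/1.1) = 5.48292294
eta_v = 1 - 0.043 * (5.48292294 - 1)
eta_v = 0.8072

0.8072


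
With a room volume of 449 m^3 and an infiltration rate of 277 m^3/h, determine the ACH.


ACH = flow / volume
ACH = 277 / 449
ACH = 0.617

0.617


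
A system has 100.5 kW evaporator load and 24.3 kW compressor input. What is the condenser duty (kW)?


Q_cond = Q_evap + W
Q_cond = 100.5 + 24.3
Q_cond = 124.8 kW

124.8


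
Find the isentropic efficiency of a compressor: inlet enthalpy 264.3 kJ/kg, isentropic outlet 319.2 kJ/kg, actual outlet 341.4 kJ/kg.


dh_ideal = 319.2 - 264.3 = 54.9 kJ/kg
dh_actual = 341.4 - 264.3 = 77.1 kJ/kg
eta_s = dh_ideal / dh_actual = 54.9 / 77.1
eta_s = 0.7121

0.7121


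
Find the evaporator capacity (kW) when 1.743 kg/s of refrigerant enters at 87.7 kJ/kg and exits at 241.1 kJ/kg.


dh = 241.1 - 87.7 = 153.4 kJ/kg
Q_evap = m_dot * dh = 1.743 * 153.4
Q_evap = 267.38 kW

267.38


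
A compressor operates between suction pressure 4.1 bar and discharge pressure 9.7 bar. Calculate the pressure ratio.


PR = P_high / P_low
PR = 9.7 / 4.1
PR = 2.366

2.366


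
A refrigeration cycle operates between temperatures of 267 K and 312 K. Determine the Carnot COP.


dT = 312 - 267 = 45 K
COP_carnot = T_cold / dT = 267 / 45
COP_carnot = 5.933

5.933


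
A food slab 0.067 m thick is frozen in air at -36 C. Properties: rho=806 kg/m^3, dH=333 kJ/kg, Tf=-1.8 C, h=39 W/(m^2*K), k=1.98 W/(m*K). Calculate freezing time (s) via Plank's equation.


dT = -1.8 - (-36) = 34.2 K
term1 = a/(2h) = 0.067/(2*39) = 0.000858974359
term2 = a^2/(8k) = 0.067^2/(8*1.98) = 0.0002833964646
t = rho*dH*1000/dT * (term1 + term2)
t = 806*333*1000/34.2 * (0.000858974359 + 0.0002833964646)
t = 8965 s

8965


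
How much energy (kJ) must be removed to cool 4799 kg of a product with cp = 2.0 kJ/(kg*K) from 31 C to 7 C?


dT = 31 - (7) = 24 K
Q = m * cp * dT = 4799 * 2.0 * 24
Q = 230352 kJ

230352


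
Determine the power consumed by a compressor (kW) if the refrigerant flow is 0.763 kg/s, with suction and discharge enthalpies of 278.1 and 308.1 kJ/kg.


dh = 308.1 - 278.1 = 30.0 kJ/kg
W = m_dot * dh = 0.763 * 30.0 = 22.89 kW

22.89


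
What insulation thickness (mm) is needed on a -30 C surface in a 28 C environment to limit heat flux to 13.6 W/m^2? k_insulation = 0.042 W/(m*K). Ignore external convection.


dT = 28 - (-30) = 58 K
thickness = k * dT / q_max * 1000
thickness = 0.042 * 58 / 13.6 * 1000
thickness = 179.1 mm

179.1


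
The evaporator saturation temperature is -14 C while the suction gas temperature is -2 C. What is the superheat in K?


Superheat = T_suction - T_evap
Superheat = -2 - (-14)
Superheat = 12 K

12


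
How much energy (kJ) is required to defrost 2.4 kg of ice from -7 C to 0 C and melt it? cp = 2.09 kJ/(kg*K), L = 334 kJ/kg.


Sensible heat = cp * dT = 2.09 * 7 = 14.63 kJ/kg
Total per kg = 14.63 + 334 = 348.63 kJ/kg
Q = m * total = 2.4 * 348.63
Q = 836.7 kJ

836.7


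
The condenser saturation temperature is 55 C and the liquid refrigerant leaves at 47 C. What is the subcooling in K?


Subcooling = T_cond - T_liquid
Subcooling = 55 - 47
Subcooling = 8 K

8


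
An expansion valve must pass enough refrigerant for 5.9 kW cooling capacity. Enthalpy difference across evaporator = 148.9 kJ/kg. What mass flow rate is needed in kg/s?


m_dot = Q / dh
m_dot = 5.9 / 148.9
m_dot = 0.0396 kg/s

0.0396


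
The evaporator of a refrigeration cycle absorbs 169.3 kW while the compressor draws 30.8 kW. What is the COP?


COP = Q_evap / W
COP = 169.3 / 30.8
COP = 5.497

5.497


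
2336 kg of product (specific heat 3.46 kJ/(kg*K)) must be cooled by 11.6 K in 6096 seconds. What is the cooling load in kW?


Q = m * cp * dT / t
Q = 2336 * 3.46 * 11.6 / 6096
Q = 15.38 kW

15.38


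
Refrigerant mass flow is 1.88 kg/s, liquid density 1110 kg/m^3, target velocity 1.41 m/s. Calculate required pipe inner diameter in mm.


A = m_dot / (rho * v) = 1.88 / (1110 * 1.41) = 0.001201201201 m^2
d = sqrt(4*A/pi) * 1000
d = 39.1 mm

39.1


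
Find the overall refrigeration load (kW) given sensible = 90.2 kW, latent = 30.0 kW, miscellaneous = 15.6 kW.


Q_total = Q_s + Q_l + Q_misc
Q_total = 90.2 + 30.0 + 15.6
Q_total = 135.8 kW

135.8


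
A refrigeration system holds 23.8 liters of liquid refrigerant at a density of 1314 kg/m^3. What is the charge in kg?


Charge = V * rho / 1000
Charge = 23.8 * 1314 / 1000
Charge = 31.27 kg

31.27


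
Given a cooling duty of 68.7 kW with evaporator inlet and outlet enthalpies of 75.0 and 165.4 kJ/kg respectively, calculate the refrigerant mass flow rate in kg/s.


dh = 165.4 - 75.0 = 90.4 kJ/kg
m_dot = Q / dh = 68.7 / 90.4 = 0.76 kg/s

0.76


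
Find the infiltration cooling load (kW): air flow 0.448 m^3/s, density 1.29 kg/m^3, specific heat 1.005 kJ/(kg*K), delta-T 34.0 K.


Q = V_dot * rho * cp * dT
Q = 0.448 * 1.29 * 1.005 * 34.0
Q = 19.748 kW

19.748


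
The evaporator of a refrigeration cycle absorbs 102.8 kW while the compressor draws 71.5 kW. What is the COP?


COP = Q_evap / W
COP = 102.8 / 71.5
COP = 1.438

1.438


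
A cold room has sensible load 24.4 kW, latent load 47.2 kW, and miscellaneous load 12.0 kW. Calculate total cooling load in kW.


Q_total = Q_s + Q_l + Q_misc
Q_total = 24.4 + 47.2 + 12.0
Q_total = 83.6 kW

83.6


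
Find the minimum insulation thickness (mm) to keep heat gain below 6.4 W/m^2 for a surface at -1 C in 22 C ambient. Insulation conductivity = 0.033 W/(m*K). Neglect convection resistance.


dT = 22 - (-1) = 23 K
thickness = k * dT / q_max * 1000
thickness = 0.033 * 23 / 6.4 * 1000
thickness = 118.6 mm

118.6


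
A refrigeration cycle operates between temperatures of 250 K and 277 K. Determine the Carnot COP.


dT = 277 - 250 = 27 K
COP_carnot = T_cold / dT = 250 / 27
COP_carnot = 9.259

9.259


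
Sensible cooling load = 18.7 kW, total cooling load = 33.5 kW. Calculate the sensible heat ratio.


SHR = Q_sensible / Q_total
SHR = 18.7 / 33.5
SHR = 0.558

0.558


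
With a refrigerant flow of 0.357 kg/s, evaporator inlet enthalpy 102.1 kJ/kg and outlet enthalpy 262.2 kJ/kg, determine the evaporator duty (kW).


dh = 262.2 - 102.1 = 160.1 kJ/kg
Q_evap = m_dot * dh = 0.357 * 160.1
Q_evap = 57.16 kW

57.16


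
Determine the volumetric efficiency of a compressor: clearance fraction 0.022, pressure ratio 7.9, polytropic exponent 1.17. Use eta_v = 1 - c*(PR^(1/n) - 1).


PR^(1/n) = 7.9^(1/1.17) = 5.85063011
eta_v = 1 - 0.022 * (5.85063011 - 1)
eta_v = 0.8933

0.8933


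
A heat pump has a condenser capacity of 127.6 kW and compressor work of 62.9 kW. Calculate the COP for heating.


COP_hp = Q_cond / W
COP_hp = 127.6 / 62.9
COP_hp = 2.029

2.029


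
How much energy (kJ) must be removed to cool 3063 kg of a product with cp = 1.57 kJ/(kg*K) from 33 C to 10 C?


dT = 33 - (10) = 23 K
Q = m * cp * dT = 3063 * 1.57 * 23
Q = 110605 kJ

110605


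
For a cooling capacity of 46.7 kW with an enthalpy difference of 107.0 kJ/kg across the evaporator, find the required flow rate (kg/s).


m_dot = Q / dh
m_dot = 46.7 / 107.0
m_dot = 0.4364 kg/s

0.4364


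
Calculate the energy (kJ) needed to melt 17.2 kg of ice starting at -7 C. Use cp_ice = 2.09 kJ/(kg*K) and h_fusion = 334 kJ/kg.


Sensible heat = cp * dT = 2.09 * 7 = 14.63 kJ/kg
Total per kg = 14.63 + 334 = 348.63 kJ/kg
Q = m * total = 17.2 * 348.63
Q = 5996.4 kJ

5996.4


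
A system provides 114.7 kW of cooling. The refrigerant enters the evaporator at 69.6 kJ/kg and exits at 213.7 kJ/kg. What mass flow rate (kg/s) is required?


dh = 213.7 - 69.6 = 144.1 kJ/kg
m_dot = Q / dh = 114.7 / 144.1 = 0.796 kg/s

0.796


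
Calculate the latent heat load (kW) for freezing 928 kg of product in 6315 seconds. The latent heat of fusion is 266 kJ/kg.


Q_lat = m * h_fg / t
Q_lat = 928 * 266 / 6315
Q_lat = 39.09 kW

39.09


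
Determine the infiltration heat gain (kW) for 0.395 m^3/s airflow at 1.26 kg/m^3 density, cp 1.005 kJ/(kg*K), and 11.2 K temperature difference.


Q = V_dot * rho * cp * dT
Q = 0.395 * 1.26 * 1.005 * 11.2
Q = 5.602 kW

5.602


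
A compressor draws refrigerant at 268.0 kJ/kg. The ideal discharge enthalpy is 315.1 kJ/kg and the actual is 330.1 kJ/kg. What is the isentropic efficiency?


dh_ideal = 315.1 - 268.0 = 47.1 kJ/kg
dh_actual = 330.1 - 268.0 = 62.1 kJ/kg
eta_s = dh_ideal / dh_actual = 47.1 / 62.1
eta_s = 0.7585

0.7585


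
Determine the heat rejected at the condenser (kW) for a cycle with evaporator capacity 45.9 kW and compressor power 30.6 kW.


Q_cond = Q_evap + W
Q_cond = 45.9 + 30.6
Q_cond = 76.5 kW

76.5


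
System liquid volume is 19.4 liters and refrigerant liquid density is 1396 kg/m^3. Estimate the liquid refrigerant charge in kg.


Charge = V * rho / 1000
Charge = 19.4 * 1396 / 1000
Charge = 27.08 kg

27.08


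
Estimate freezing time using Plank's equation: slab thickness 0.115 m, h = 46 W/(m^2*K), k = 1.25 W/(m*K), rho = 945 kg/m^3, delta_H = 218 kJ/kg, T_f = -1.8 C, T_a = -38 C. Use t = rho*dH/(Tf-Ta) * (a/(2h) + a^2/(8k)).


dT = -1.8 - (-38) = 36.2 K
term1 = a/(2h) = 0.115/(2*46) = 0.00125
term2 = a^2/(8k) = 0.115^2/(8*1.25) = 0.0013225
t = rho*dH*1000/dT * (term1 + term2)
t = 945*218*1000/36.2 * (0.00125 + 0.0013225)
t = 14640 s

14640


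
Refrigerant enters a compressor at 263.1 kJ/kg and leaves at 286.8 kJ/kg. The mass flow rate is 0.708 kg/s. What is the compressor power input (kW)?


dh = 286.8 - 263.1 = 23.7 kJ/kg
W = m_dot * dh = 0.708 * 23.7 = 16.78 kW

16.78


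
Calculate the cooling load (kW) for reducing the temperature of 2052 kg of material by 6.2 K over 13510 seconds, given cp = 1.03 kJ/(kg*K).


Q = m * cp * dT / t
Q = 2052 * 1.03 * 6.2 / 13510
Q = 0.97 kW

0.97


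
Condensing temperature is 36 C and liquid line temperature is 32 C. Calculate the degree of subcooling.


Subcooling = T_cond - T_liquid
Subcooling = 36 - 32
Subcooling = 4 K

4


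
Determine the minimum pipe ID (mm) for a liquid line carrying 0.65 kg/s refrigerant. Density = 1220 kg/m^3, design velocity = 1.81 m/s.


A = m_dot / (rho * v) = 0.65 / (1220 * 1.81) = 0.0002943573952 m^2
d = sqrt(4*A/pi) * 1000
d = 19.4 mm

19.4


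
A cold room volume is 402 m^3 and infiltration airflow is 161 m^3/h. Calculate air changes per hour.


ACH = flow / volume
ACH = 161 / 402
ACH = 0.4

0.4


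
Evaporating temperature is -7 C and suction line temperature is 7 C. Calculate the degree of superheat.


Superheat = T_suction - T_evap
Superheat = 7 - (-7)
Superheat = 14 K

14


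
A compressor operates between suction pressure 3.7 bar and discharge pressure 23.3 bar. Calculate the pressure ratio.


PR = P_high / P_low
PR = 23.3 / 3.7
PR = 6.297

6.297


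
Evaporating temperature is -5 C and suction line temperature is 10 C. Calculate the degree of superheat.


Superheat = T_suction - T_evap
Superheat = 10 - (-5)
Superheat = 15 K

15


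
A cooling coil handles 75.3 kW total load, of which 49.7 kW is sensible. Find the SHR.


SHR = Q_sensible / Q_total
SHR = 49.7 / 75.3
SHR = 0.66

0.66


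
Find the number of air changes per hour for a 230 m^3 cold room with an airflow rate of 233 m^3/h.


ACH = flow / volume
ACH = 233 / 230
ACH = 1.013

1.013


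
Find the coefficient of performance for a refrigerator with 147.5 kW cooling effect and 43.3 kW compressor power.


COP = Q_evap / W
COP = 147.5 / 43.3
COP = 3.406

3.406


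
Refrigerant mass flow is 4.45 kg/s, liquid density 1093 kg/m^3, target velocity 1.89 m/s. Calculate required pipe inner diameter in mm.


A = m_dot / (rho * v) = 4.45 / (1093 * 1.89) = 0.002154160434 m^2
d = sqrt(4*A/pi) * 1000
d = 52.4 mm

52.4


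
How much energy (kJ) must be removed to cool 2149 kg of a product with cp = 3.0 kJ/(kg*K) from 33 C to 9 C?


dT = 33 - (9) = 24 K
Q = m * cp * dT = 2149 * 3.0 * 24
Q = 154728 kJ

154728


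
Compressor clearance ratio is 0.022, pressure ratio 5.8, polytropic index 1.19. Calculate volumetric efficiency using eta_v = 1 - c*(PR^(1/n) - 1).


PR^(1/n) = 5.8^(1/1.19) = 4.38062552
eta_v = 1 - 0.022 * (4.38062552 - 1)
eta_v = 0.9256

0.9256


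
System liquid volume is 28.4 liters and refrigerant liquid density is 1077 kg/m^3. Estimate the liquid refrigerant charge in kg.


Charge = V * rho / 1000
Charge = 28.4 * 1077 / 1000
Charge = 30.59 kg

30.59


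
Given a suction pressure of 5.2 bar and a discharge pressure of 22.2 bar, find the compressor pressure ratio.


PR = P_high / P_low
PR = 22.2 / 5.2
PR = 4.269

4.269


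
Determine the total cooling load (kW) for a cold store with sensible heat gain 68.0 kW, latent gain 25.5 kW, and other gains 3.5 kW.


Q_total = Q_s + Q_l + Q_misc
Q_total = 68.0 + 25.5 + 3.5
Q_total = 97.0 kW

97.0


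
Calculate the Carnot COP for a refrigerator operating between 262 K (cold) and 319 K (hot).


dT = 319 - 262 = 57 K
COP_carnot = T_cold / dT = 262 / 57
COP_carnot = 4.596

4.596


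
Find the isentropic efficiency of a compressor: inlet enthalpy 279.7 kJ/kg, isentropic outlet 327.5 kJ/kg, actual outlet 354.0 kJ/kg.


dh_ideal = 327.5 - 279.7 = 47.8 kJ/kg
dh_actual = 354.0 - 279.7 = 74.3 kJ/kg
eta_s = dh_ideal / dh_actual = 47.8 / 74.3
eta_s = 0.6433

0.6433


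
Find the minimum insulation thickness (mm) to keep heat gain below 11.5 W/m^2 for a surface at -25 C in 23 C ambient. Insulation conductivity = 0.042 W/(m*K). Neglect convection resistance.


dT = 23 - (-25) = 48 K
thickness = k * dT / q_max * 1000
thickness = 0.042 * 48 / 11.5 * 1000
thickness = 175.3 mm

175.3


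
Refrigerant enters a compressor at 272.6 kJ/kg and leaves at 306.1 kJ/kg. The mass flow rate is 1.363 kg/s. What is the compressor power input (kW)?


dh = 306.1 - 272.6 = 33.5 kJ/kg
W = m_dot * dh = 1.363 * 33.5 = 45.66 kW

45.66


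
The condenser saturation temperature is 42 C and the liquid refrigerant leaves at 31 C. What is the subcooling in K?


Subcooling = T_cond - T_liquid
Subcooling = 42 - 31
Subcooling = 11 K

11


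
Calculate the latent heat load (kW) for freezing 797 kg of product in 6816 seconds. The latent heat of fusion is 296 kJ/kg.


Q_lat = m * h_fg / t
Q_lat = 797 * 296 / 6816
Q_lat = 34.61 kW

34.61


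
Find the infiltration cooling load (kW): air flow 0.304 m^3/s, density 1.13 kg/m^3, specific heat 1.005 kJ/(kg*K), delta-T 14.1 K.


Q = V_dot * rho * cp * dT
Q = 0.304 * 1.13 * 1.005 * 14.1
Q = 4.868 kW

4.868


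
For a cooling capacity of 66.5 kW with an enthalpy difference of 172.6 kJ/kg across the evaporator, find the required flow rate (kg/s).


m_dot = Q / dh
m_dot = 66.5 / 172.6
m_dot = 0.3853 kg/s

0.3853


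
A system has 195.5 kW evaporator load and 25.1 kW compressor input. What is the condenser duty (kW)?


Q_cond = Q_evap + W
Q_cond = 195.5 + 25.1
Q_cond = 220.6 kW

220.6


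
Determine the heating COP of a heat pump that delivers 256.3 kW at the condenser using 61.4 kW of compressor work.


COP_hp = Q_cond / W
COP_hp = 256.3 / 61.4
COP_hp = 4.174

4.174


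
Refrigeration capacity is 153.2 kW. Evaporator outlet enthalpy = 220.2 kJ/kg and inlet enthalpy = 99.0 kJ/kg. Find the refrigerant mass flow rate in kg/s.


dh = 220.2 - 99.0 = 121.2 kJ/kg
m_dot = Q / dh = 153.2 / 121.2 = 1.264 kg/s

1.264


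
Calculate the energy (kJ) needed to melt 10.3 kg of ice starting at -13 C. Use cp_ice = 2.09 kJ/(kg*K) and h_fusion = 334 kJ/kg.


Sensible heat = cp * dT = 2.09 * 13 = 27.17 kJ/kg
Total per kg = 27.17 + 334 = 361.17 kJ/kg
Q = m * total = 10.3 * 361.17
Q = 3720.1 kJ

3720.1


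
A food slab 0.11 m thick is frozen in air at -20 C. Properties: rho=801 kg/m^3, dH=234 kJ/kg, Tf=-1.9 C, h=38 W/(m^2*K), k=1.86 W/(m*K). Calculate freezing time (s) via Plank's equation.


dT = -1.9 - (-20) = 18.1 K
term1 = a/(2h) = 0.11/(2*38) = 0.001447368421
term2 = a^2/(8k) = 0.11^2/(8*1.86) = 0.000813172043
t = rho*dH*1000/dT * (term1 + term2)
t = 801*234*1000/18.1 * (0.001447368421 + 0.000813172043)
t = 23409 s

23409


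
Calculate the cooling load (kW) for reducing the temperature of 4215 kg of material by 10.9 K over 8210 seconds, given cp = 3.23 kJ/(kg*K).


Q = m * cp * dT / t
Q = 4215 * 3.23 * 10.9 / 8210
Q = 18.075 kW

18.075


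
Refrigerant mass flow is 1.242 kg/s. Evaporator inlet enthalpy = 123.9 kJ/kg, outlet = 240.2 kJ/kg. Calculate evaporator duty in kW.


dh = 240.2 - 123.9 = 116.3 kJ/kg
Q_evap = m_dot * dh = 1.242 * 116.3
Q_evap = 144.44 kW

144.44


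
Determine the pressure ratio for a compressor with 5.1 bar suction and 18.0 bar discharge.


PR = P_high / P_low
PR = 18.0 / 5.1
PR = 3.529

3.529


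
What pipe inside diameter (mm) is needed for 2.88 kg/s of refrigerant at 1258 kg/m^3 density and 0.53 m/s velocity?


A = m_dot / (rho * v) = 2.88 / (1258 * 0.53) = 0.004319524852 m^2
d = sqrt(4*A/pi) * 1000
d = 74.2 mm

74.2


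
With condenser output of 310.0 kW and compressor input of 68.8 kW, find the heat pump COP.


COP_hp = Q_cond / W
COP_hp = 310.0 / 68.8
COP_hp = 4.506

4.506


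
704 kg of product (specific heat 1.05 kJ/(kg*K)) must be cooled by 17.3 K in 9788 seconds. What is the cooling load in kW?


Q = m * cp * dT / t
Q = 704 * 1.05 * 17.3 / 9788
Q = 1.307 kW

1.307


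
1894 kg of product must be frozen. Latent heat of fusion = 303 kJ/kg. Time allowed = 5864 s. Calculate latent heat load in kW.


Q_lat = m * h_fg / t
Q_lat = 1894 * 303 / 5864
Q_lat = 97.87 kW

97.87


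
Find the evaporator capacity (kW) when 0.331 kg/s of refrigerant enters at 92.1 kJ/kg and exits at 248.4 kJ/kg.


dh = 248.4 - 92.1 = 156.3 kJ/kg
Q_evap = m_dot * dh = 0.331 * 156.3
Q_evap = 51.74 kW

51.74


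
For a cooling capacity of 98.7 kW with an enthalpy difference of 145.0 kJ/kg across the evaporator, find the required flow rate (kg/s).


m_dot = Q / dh
m_dot = 98.7 / 145.0
m_dot = 0.6807 kg/s

0.6807


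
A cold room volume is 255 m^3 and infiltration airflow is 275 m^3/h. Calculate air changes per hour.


ACH = flow / volume
ACH = 275 / 255
ACH = 1.078

1.078


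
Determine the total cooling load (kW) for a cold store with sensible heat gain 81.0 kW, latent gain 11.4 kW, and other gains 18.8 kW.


Q_total = Q_s + Q_l + Q_misc
Q_total = 81.0 + 11.4 + 18.8
Q_total = 111.2 kW

111.2


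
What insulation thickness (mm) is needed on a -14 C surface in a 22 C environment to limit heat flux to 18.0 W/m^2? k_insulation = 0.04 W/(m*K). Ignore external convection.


dT = 22 - (-14) = 36 K
thickness = k * dT / q_max * 1000
thickness = 0.04 * 36 / 18.0 * 1000
thickness = 80.0 mm

80.0


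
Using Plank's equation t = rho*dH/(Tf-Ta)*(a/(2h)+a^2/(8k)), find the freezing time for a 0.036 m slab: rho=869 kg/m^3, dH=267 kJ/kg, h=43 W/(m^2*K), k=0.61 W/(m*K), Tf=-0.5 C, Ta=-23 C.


dT = -0.5 - (-23) = 22.5 K
term1 = a/(2h) = 0.036/(2*43) = 0.0004186046512
term2 = a^2/(8k) = 0.036^2/(8*0.61) = 0.0002655737705
t = rho*dH*1000/dT * (term1 + term2)
t = 869*267*1000/22.5 * (0.0004186046512 + 0.0002655737705)
t = 7055 s

7055


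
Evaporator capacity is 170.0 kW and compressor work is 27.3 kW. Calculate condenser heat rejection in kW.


Q_cond = Q_evap + W
Q_cond = 170.0 + 27.3
Q_cond = 197.3 kW

197.3


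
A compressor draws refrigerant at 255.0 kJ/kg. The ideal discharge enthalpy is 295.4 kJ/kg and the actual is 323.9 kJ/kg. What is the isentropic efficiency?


dh_ideal = 295.4 - 255.0 = 40.4 kJ/kg
dh_actual = 323.9 - 255.0 = 68.9 kJ/kg
eta_s = dh_ideal / dh_actual = 40.4 / 68.9
eta_s = 0.5864

0.5864


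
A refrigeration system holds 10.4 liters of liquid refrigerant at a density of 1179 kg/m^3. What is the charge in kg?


Charge = V * rho / 1000
Charge = 10.4 * 1179 / 1000
Charge = 12.26 kg

12.26


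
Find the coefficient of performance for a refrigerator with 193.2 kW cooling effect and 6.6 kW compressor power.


COP = Q_evap / W
COP = 193.2 / 6.6
COP = 29.273

29.273


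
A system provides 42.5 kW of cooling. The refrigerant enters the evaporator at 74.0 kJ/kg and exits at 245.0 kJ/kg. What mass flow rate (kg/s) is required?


dh = 245.0 - 74.0 = 171.0 kJ/kg
m_dot = Q / dh = 42.5 / 171.0 = 0.2485 kg/s

0.2485


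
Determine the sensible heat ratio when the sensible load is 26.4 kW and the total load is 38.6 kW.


SHR = Q_sensible / Q_total
SHR = 26.4 / 38.6
SHR = 0.684

0.684


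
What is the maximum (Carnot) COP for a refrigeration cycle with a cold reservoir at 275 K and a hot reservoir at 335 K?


dT = 335 - 275 = 60 K
COP_carnot = T_cold / dT = 275 / 60
COP_carnot = 4.583

4.583


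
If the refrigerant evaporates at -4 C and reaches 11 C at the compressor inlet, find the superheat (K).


Superheat = T_suction - T_evap
Superheat = 11 - (-4)
Superheat = 15 K

15


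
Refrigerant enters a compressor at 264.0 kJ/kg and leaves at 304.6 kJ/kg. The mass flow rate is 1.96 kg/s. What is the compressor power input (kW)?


dh = 304.6 - 264.0 = 40.6 kJ/kg
W = m_dot * dh = 1.96 * 40.6 = 79.58 kW

79.58


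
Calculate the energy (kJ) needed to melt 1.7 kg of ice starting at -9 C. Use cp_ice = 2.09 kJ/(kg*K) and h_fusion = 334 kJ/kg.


Sensible heat = cp * dT = 2.09 * 9 = 18.81 kJ/kg
Total per kg = 18.81 + 334 = 352.81 kJ/kg
Q = m * total = 1.7 * 352.81
Q = 599.8 kJ

599.8


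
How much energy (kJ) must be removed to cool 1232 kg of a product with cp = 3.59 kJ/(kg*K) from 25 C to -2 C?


dT = 25 - (-2) = 27 K
Q = m * cp * dT = 1232 * 3.59 * 27
Q = 119418 kJ

119418


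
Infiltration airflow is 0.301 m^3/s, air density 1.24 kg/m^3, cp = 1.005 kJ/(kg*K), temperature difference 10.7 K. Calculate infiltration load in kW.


Q = V_dot * rho * cp * dT
Q = 0.301 * 1.24 * 1.005 * 10.7
Q = 4.014 kW

4.014


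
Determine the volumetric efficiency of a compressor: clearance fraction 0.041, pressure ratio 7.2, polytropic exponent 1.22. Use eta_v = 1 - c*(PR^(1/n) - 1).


PR^(1/n) = 7.2^(1/1.22) = 5.04349453
eta_v = 1 - 0.041 * (5.04349453 - 1)
eta_v = 0.8342

0.8342


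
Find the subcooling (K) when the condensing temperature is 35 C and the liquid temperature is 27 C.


Subcooling = T_cond - T_liquid
Subcooling = 35 - 27
Subcooling = 8 K

8


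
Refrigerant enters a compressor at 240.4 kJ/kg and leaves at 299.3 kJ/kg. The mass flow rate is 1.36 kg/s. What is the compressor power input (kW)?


dh = 299.3 - 240.4 = 58.9 kJ/kg
W = m_dot * dh = 1.36 * 58.9 = 80.1 kW

80.1


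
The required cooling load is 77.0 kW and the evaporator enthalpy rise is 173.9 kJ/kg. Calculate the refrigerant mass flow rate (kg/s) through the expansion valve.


m_dot = Q / dh
m_dot = 77.0 / 173.9
m_dot = 0.4428 kg/s

0.4428


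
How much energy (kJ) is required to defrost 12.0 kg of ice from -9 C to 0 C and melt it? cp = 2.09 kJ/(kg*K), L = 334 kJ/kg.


Sensible heat = cp * dT = 2.09 * 9 = 18.81 kJ/kg
Total per kg = 18.81 + 334 = 352.81 kJ/kg
Q = m * total = 12.0 * 352.81
Q = 4233.7 kJ

4233.7


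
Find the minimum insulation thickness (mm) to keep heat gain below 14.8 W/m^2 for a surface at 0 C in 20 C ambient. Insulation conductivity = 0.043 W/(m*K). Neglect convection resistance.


dT = 20 - (0) = 20 K
thickness = k * dT / q_max * 1000
thickness = 0.043 * 20 / 14.8 * 1000
thickness = 58.1 mm

58.1


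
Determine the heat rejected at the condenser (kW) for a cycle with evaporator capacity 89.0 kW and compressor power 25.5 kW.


Q_cond = Q_evap + W
Q_cond = 89.0 + 25.5
Q_cond = 114.5 kW

114.5


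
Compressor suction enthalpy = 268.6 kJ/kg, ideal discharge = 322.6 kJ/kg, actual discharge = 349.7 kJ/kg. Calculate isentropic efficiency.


dh_ideal = 322.6 - 268.6 = 54.0 kJ/kg
dh_actual = 349.7 - 268.6 = 81.1 kJ/kg
eta_s = dh_ideal / dh_actual = 54.0 / 81.1
eta_s = 0.6658

0.6658


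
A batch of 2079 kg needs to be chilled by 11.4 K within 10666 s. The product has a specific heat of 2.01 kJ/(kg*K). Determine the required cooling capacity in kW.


Q = m * cp * dT / t
Q = 2079 * 2.01 * 11.4 / 10666
Q = 4.466 kW

4.466


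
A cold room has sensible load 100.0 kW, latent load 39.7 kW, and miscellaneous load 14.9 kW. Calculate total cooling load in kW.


Q_total = Q_s + Q_l + Q_misc
Q_total = 100.0 + 39.7 + 14.9
Q_total = 154.6 kW

154.6


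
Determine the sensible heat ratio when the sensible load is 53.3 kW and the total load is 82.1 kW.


SHR = Q_sensible / Q_total
SHR = 53.3 / 82.1
SHR = 0.649

0.649


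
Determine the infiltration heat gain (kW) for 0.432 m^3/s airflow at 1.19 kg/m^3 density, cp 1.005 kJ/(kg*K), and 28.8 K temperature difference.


Q = V_dot * rho * cp * dT
Q = 0.432 * 1.19 * 1.005 * 28.8
Q = 14.88 kW

14.88


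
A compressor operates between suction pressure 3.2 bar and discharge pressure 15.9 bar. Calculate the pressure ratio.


PR = P_high / P_low
PR = 15.9 / 3.2
PR = 4.969

4.969


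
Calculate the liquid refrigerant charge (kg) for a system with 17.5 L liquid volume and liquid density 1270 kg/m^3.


Charge = V * rho / 1000
Charge = 17.5 * 1270 / 1000
Charge = 22.23 kg

22.23


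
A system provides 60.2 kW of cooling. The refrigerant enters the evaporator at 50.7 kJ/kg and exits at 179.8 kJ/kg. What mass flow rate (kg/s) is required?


dh = 179.8 - 50.7 = 129.1 kJ/kg
m_dot = Q / dh = 60.2 / 129.1 = 0.4663 kg/s

0.4663


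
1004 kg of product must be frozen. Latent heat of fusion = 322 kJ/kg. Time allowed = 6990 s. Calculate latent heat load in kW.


Q_lat = m * h_fg / t
Q_lat = 1004 * 322 / 6990
Q_lat = 46.25 kW

46.25


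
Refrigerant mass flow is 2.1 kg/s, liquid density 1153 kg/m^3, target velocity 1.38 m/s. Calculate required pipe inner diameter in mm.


A = m_dot / (rho * v) = 2.1 / (1153 * 1.38) = 0.001319808439 m^2
d = sqrt(4*A/pi) * 1000
d = 41.0 mm

41.0


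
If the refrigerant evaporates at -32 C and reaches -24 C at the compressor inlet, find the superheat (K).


Superheat = T_suction - T_evap
Superheat = -24 - (-32)
Superheat = 8 K

8


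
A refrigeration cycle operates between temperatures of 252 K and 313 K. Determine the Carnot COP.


dT = 313 - 252 = 61 K
COP_carnot = T_cold / dT = 252 / 61
COP_carnot = 4.131

4.131


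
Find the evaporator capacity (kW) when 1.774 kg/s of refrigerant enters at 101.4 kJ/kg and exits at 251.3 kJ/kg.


dh = 251.3 - 101.4 = 149.9 kJ/kg
Q_evap = m_dot * dh = 1.774 * 149.9
Q_evap = 265.92 kW

265.92


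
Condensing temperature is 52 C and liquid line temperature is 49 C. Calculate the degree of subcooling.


Subcooling = T_cond - T_liquid
Subcooling = 52 - 49
Subcooling = 3 K

3


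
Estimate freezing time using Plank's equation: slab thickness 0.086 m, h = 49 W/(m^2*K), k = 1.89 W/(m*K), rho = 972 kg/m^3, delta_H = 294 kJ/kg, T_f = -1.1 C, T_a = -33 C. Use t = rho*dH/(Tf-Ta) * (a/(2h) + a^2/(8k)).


dT = -1.1 - (-33) = 31.9 K
term1 = a/(2h) = 0.086/(2*49) = 0.0008775510204
term2 = a^2/(8k) = 0.086^2/(8*1.89) = 0.0004891534392
t = rho*dH*1000/dT * (term1 + term2)
t = 972*294*1000/31.9 * (0.0008775510204 + 0.0004891534392)
t = 12243 s

12243


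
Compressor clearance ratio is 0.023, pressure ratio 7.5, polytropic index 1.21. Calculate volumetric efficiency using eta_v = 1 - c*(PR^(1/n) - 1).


PR^(1/n) = 7.5^(1/1.21) = 5.28677864
eta_v = 1 - 0.023 * (5.28677864 - 1)
eta_v = 0.9014

0.9014


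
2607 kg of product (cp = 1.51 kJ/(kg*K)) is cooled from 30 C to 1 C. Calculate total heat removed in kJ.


dT = 30 - (1) = 29 K
Q = m * cp * dT = 2607 * 1.51 * 29
Q = 114161 kJ

114161


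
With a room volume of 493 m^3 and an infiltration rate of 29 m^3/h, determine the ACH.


ACH = flow / volume
ACH = 29 / 493
ACH = 0.059

0.059


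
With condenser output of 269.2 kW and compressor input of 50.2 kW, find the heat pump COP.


COP_hp = Q_cond / W
COP_hp = 269.2 / 50.2
COP_hp = 5.363

5.363


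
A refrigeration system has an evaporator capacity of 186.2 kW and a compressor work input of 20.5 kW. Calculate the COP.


COP = Q_evap / W
COP = 186.2 / 20.5
COP = 9.083

9.083


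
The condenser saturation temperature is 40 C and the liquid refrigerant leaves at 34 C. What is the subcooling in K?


Subcooling = T_cond - T_liquid
Subcooling = 40 - 34
Subcooling = 6 K

6


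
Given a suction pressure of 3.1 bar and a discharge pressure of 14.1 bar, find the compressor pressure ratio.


PR = P_high / P_low
PR = 14.1 / 3.1
PR = 4.548

4.548


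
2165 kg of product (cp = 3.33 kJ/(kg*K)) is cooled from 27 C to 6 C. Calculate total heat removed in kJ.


dT = 27 - (6) = 21 K
Q = m * cp * dT = 2165 * 3.33 * 21
Q = 151398 kJ

151398


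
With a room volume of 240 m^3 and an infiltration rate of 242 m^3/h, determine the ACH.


ACH = flow / volume
ACH = 242 / 240
ACH = 1.008

1.008


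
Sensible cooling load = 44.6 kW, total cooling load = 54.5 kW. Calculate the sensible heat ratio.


SHR = Q_sensible / Q_total
SHR = 44.6 / 54.5
SHR = 0.818

0.818


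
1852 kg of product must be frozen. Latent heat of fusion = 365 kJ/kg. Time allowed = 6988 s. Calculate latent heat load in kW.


Q_lat = m * h_fg / t
Q_lat = 1852 * 365 / 6988
Q_lat = 96.73 kW

96.73


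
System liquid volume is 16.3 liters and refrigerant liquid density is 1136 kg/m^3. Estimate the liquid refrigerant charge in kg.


Charge = V * rho / 1000
Charge = 16.3 * 1136 / 1000
Charge = 18.52 kg

18.52


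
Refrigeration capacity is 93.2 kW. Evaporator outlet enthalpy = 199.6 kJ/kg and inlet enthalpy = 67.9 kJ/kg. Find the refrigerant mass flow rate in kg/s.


dh = 199.6 - 67.9 = 131.7 kJ/kg
m_dot = Q / dh = 93.2 / 131.7 = 0.7077 kg/s

0.7077


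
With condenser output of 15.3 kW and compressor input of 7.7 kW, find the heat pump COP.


COP_hp = Q_cond / W
COP_hp = 15.3 / 7.7
COP_hp = 1.987

1.987


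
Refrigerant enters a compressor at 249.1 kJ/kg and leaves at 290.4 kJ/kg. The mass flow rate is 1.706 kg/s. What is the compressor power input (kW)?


dh = 290.4 - 249.1 = 41.3 kJ/kg
W = m_dot * dh = 1.706 * 41.3 = 70.46 kW

70.46


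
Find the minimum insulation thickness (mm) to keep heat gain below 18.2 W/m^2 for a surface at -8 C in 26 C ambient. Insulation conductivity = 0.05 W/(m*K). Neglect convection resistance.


dT = 26 - (-8) = 34 K
thickness = k * dT / q_max * 1000
thickness = 0.05 * 34 / 18.2 * 1000
thickness = 93.4 mm

93.4


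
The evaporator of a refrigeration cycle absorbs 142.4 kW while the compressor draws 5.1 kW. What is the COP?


COP = Q_evap / W
COP = 142.4 / 5.1
COP = 27.922

27.922


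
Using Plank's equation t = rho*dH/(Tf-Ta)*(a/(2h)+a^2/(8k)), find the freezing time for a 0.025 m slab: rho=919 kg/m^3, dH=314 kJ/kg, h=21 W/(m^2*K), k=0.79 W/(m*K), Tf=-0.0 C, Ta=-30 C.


dT = -0.0 - (-30) = 30.0 K
term1 = a/(2h) = 0.025/(2*21) = 0.0005952380952
term2 = a^2/(8k) = 0.025^2/(8*0.79) = 0.00009889240506
t = rho*dH*1000/dT * (term1 + term2)
t = 919*314*1000/30.0 * (0.0005952380952 + 0.00009889240506)
t = 6677 s

6677


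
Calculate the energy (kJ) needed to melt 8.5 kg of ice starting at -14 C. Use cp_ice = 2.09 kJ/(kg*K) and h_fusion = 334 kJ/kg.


Sensible heat = cp * dT = 2.09 * 14 = 29.26 kJ/kg
Total per kg = 29.26 + 334 = 363.26 kJ/kg
Q = m * total = 8.5 * 363.26
Q = 3087.7 kJ

3087.7


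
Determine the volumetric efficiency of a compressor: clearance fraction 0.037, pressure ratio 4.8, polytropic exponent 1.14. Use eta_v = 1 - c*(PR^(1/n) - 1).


PR^(1/n) = 4.8^(1/1.14) = 3.95895015
eta_v = 1 - 0.037 * (3.95895015 - 1)
eta_v = 0.8905

0.8905


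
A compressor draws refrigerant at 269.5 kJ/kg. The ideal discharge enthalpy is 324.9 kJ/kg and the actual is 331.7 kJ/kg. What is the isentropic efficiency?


dh_ideal = 324.9 - 269.5 = 55.4 kJ/kg
dh_actual = 331.7 - 269.5 = 62.2 kJ/kg
eta_s = dh_ideal / dh_actual = 55.4 / 62.2
eta_s = 0.8907

0.8907


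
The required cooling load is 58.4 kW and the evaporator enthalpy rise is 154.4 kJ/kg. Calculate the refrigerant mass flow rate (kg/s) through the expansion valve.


m_dot = Q / dh
m_dot = 58.4 / 154.4
m_dot = 0.3782 kg/s

0.3782


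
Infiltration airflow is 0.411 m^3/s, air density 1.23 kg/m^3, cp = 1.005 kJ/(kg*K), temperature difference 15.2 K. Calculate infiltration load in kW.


Q = V_dot * rho * cp * dT
Q = 0.411 * 1.23 * 1.005 * 15.2
Q = 7.722 kW

7.722


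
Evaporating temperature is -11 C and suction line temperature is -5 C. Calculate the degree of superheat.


Superheat = T_suction - T_evap
Superheat = -5 - (-11)
Superheat = 6 K

6


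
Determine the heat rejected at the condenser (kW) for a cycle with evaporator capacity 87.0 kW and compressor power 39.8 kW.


Q_cond = Q_evap + W
Q_cond = 87.0 + 39.8
Q_cond = 126.8 kW

126.8


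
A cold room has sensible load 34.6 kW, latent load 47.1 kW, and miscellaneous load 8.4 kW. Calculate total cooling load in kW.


Q_total = Q_s + Q_l + Q_misc
Q_total = 34.6 + 47.1 + 8.4
Q_total = 90.1 kW

90.1


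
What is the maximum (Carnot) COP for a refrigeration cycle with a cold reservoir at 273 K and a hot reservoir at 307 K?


dT = 307 - 273 = 34 K
COP_carnot = T_cold / dT = 273 / 34
COP_carnot = 8.029

8.029


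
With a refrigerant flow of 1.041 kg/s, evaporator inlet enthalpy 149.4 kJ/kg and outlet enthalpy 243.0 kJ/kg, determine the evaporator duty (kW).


dh = 243.0 - 149.4 = 93.6 kJ/kg
Q_evap = m_dot * dh = 1.041 * 93.6
Q_evap = 97.44 kW

97.44


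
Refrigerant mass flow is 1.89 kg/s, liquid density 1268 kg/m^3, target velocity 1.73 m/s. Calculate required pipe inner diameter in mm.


A = m_dot / (rho * v) = 1.89 / (1268 * 1.73) = 0.0008615816634 m^2
d = sqrt(4*A/pi) * 1000
d = 33.1 mm

33.1


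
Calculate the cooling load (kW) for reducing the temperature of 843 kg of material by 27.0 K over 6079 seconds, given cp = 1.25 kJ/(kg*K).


Q = m * cp * dT / t
Q = 843 * 1.25 * 27.0 / 6079
Q = 4.68 kW

4.68


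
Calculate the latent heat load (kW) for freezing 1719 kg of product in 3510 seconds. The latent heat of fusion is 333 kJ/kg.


Q_lat = m * h_fg / t
Q_lat = 1719 * 333 / 3510
Q_lat = 163.08 kW

163.08


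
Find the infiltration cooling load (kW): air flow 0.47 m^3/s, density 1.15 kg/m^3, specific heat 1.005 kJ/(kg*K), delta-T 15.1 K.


Q = V_dot * rho * cp * dT
Q = 0.47 * 1.15 * 1.005 * 15.1
Q = 8.202 kW

8.202


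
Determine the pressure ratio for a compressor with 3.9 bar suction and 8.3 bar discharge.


PR = P_high / P_low
PR = 8.3 / 3.9
PR = 2.128

2.128


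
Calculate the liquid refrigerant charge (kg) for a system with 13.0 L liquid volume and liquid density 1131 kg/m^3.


Charge = V * rho / 1000
Charge = 13.0 * 1131 / 1000
Charge = 14.7 kg

14.7


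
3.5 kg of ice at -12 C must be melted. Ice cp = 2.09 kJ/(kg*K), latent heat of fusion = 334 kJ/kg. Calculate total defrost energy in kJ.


Sensible heat = cp * dT = 2.09 * 12 = 25.08 kJ/kg
Total per kg = 25.08 + 334 = 359.08 kJ/kg
Q = m * total = 3.5 * 359.08
Q = 1256.8 kJ

1256.8


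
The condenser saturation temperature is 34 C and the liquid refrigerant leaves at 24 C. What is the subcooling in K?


Subcooling = T_cond - T_liquid
Subcooling = 34 - 24
Subcooling = 10 K

10


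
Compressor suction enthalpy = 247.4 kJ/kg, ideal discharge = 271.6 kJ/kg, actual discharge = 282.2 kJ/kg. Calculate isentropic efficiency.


dh_ideal = 271.6 - 247.4 = 24.2 kJ/kg
dh_actual = 282.2 - 247.4 = 34.8 kJ/kg
eta_s = dh_ideal / dh_actual = 24.2 / 34.8
eta_s = 0.6954

0.6954


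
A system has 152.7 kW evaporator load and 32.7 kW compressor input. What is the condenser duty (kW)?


Q_cond = Q_evap + W
Q_cond = 152.7 + 32.7
Q_cond = 185.4 kW

185.4


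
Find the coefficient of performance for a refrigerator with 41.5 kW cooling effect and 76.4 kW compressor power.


COP = Q_evap / W
COP = 41.5 / 76.4
COP = 0.543

0.543


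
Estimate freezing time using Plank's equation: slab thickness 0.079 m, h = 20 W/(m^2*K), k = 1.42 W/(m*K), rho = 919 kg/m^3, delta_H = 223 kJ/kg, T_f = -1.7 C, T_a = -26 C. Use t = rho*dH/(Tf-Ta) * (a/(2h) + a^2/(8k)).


dT = -1.7 - (-26) = 24.3 K
term1 = a/(2h) = 0.079/(2*20) = 0.001975
term2 = a^2/(8k) = 0.079^2/(8*1.42) = 0.0005493838028
t = rho*dH*1000/dT * (term1 + term2)
t = 919*223*1000/24.3 * (0.001975 + 0.0005493838028)
t = 21290 s

21290


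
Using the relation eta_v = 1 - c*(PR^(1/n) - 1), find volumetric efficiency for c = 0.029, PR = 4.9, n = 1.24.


PR^(1/n) = 4.9^(1/1.24) = 3.60254772
eta_v = 1 - 0.029 * (3.60254772 - 1)
eta_v = 0.9245

0.9245


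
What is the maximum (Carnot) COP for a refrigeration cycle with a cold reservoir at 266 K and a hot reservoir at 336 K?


dT = 336 - 266 = 70 K
COP_carnot = T_cold / dT = 266 / 70
COP_carnot = 3.8

3.8


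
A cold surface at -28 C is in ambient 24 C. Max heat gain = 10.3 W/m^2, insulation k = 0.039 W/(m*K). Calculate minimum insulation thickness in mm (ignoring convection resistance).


dT = 24 - (-28) = 52 K
thickness = k * dT / q_max * 1000
thickness = 0.039 * 52 / 10.3 * 1000
thickness = 196.9 mm

196.9
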